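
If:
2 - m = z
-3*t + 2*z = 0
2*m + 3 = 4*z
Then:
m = 5/6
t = 7/9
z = 7/6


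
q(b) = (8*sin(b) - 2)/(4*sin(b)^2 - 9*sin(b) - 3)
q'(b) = (-8*sin(b)*cos(b) + 9*cos(b))*(8*sin(b) - 2)/(4*sin(b)^2 - 9*sin(b) - 3)^2 + 8*cos(b)/(4*sin(b)^2 - 9*sin(b) - 3)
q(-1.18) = -1.08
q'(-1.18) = -0.42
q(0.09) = 0.34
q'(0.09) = -2.85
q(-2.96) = 2.77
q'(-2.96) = 29.19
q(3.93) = -1.42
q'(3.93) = 1.68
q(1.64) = -0.75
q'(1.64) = 0.06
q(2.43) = -0.45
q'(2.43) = 0.67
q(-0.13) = 1.72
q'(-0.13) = -14.18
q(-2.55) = -1.98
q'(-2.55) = 4.75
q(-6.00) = -0.05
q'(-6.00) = -1.42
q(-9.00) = -3.82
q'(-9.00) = 25.54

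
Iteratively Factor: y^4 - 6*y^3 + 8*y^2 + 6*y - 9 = (y - 1)*(y^3 - 5*y^2 + 3*y + 9) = (y - 3)*(y - 1)*(y^2 - 2*y - 3) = (y - 3)^2*(y - 1)*(y + 1)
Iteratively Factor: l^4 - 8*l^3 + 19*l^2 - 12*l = (l - 1)*(l^3 - 7*l^2 + 12*l) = (l - 3)*(l - 1)*(l^2 - 4*l) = l*(l - 3)*(l - 1)*(l - 4)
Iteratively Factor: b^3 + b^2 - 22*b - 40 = (b + 2)*(b^2 - b - 20) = (b + 2)*(b + 4)*(b - 5)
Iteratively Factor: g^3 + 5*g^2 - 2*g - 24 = (g + 3)*(g^2 + 2*g - 8) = (g - 2)*(g + 3)*(g + 4)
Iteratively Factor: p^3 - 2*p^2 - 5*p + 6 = (p + 2)*(p^2 - 4*p + 3) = (p - 3)*(p + 2)*(p - 1)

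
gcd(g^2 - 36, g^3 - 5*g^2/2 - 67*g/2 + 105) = g + 6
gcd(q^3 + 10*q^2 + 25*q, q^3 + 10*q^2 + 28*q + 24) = 1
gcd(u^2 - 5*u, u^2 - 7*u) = u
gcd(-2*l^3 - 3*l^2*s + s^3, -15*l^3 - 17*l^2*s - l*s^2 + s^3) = l + s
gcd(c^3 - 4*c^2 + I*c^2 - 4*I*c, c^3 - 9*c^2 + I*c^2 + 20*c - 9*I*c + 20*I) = c^2 + c*(-4 + I) - 4*I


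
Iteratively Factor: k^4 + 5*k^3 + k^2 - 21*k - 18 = (k - 2)*(k^3 + 7*k^2 + 15*k + 9) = (k - 2)*(k + 1)*(k^2 + 6*k + 9) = (k - 2)*(k + 1)*(k + 3)*(k + 3)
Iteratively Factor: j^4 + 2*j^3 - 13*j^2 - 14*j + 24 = (j - 3)*(j^3 + 5*j^2 + 2*j - 8) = (j - 3)*(j + 2)*(j^2 + 3*j - 4) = (j - 3)*(j - 1)*(j + 2)*(j + 4)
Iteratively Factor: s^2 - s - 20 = (s + 4)*(s - 5)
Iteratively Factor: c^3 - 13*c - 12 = (c + 3)*(c^2 - 3*c - 4) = (c + 1)*(c + 3)*(c - 4)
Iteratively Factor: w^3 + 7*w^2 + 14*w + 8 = (w + 2)*(w^2 + 5*w + 4) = (w + 2)*(w + 4)*(w + 1)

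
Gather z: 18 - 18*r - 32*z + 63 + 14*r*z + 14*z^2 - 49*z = -18*r + 14*z^2 + z*(14*r - 81) + 81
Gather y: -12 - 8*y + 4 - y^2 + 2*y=-y^2 - 6*y - 8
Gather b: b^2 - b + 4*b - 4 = b^2 + 3*b - 4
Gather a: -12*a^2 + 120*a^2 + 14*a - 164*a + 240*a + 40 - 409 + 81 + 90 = 108*a^2 + 90*a - 198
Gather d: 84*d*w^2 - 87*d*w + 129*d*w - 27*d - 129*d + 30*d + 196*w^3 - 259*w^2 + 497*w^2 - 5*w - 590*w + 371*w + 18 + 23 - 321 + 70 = d*(84*w^2 + 42*w - 126) + 196*w^3 + 238*w^2 - 224*w - 210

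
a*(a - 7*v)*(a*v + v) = a^3*v - 7*a^2*v^2 + a^2*v - 7*a*v^2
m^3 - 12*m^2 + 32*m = m*(m - 8)*(m - 4)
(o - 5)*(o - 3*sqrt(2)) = o^2 - 5*o - 3*sqrt(2)*o + 15*sqrt(2)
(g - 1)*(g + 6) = g^2 + 5*g - 6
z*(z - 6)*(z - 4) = z^3 - 10*z^2 + 24*z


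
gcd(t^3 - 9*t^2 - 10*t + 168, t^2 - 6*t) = t - 6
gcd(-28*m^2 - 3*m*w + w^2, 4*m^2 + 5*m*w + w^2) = 4*m + w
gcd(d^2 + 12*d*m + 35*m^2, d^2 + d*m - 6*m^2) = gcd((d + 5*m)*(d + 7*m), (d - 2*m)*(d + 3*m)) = 1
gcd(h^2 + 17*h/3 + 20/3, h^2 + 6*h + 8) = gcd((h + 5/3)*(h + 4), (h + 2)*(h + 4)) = h + 4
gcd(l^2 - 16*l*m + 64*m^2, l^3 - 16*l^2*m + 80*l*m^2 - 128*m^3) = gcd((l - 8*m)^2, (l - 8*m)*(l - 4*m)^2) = l - 8*m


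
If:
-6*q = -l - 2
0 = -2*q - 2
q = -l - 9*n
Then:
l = -8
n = 1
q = -1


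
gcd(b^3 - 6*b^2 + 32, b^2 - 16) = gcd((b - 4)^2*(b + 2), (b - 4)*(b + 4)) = b - 4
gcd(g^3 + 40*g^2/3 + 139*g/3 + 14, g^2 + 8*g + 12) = g + 6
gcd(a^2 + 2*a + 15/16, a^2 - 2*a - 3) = 1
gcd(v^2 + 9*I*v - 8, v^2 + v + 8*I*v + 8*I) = v + 8*I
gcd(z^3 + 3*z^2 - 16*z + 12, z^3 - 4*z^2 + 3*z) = z - 1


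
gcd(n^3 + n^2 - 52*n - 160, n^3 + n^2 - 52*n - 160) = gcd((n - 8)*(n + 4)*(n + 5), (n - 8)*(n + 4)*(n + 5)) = n^3 + n^2 - 52*n - 160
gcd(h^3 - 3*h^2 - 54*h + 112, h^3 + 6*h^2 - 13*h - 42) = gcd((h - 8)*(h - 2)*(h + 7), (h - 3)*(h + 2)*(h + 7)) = h + 7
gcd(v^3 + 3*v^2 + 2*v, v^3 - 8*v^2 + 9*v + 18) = v + 1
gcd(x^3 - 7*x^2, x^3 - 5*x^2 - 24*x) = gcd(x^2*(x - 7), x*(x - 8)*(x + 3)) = x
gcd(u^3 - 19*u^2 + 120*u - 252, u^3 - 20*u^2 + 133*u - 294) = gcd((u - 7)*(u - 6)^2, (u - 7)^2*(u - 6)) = u^2 - 13*u + 42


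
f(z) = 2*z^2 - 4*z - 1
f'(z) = 4*z - 4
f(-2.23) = 17.87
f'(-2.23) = -12.92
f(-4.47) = 56.84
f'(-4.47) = -21.88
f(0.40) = -2.28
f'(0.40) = -2.40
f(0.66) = -2.77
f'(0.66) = -1.36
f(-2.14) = 16.72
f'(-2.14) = -12.56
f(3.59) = 10.42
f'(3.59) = 10.36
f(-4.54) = 58.38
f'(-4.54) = -22.16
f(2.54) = 1.74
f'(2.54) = 6.16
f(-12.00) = 335.00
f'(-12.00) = -52.00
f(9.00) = 125.00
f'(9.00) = 32.00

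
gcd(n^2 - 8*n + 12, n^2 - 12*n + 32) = 1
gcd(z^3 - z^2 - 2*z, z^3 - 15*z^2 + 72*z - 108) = 1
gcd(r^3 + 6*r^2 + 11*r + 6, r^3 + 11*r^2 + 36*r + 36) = r^2 + 5*r + 6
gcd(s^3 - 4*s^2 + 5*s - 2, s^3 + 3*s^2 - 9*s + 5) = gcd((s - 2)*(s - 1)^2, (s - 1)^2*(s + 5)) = s^2 - 2*s + 1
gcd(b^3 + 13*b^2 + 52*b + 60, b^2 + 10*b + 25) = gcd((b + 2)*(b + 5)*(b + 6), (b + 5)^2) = b + 5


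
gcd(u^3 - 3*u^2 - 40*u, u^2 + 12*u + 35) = u + 5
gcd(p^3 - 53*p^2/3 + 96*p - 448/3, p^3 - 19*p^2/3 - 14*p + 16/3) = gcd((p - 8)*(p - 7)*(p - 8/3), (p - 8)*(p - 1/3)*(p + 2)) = p - 8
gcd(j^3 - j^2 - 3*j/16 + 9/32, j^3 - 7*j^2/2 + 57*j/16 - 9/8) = j^2 - 3*j/2 + 9/16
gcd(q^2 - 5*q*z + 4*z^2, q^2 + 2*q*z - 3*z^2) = -q + z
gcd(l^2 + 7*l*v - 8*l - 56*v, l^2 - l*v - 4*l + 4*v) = 1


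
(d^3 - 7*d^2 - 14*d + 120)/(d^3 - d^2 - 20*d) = (d - 6)/d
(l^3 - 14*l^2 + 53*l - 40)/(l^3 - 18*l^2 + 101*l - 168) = (l^2 - 6*l + 5)/(l^2 - 10*l + 21)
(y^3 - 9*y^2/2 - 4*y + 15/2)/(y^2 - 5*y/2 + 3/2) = (2*y^2 - 7*y - 15)/(2*y - 3)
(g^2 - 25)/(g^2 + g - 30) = (g + 5)/(g + 6)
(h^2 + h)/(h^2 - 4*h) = (h + 1)/(h - 4)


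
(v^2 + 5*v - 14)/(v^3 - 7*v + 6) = (v + 7)/(v^2 + 2*v - 3)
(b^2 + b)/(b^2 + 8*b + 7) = b/(b + 7)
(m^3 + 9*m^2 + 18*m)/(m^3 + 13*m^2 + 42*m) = (m + 3)/(m + 7)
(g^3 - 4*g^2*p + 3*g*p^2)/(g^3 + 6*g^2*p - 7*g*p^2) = (g - 3*p)/(g + 7*p)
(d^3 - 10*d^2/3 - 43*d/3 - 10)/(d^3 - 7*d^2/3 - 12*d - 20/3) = (-3*d^3 + 10*d^2 + 43*d + 30)/(-3*d^3 + 7*d^2 + 36*d + 20)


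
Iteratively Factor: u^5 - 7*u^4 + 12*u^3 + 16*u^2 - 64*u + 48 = (u - 2)*(u^4 - 5*u^3 + 2*u^2 + 20*u - 24) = (u - 2)^2*(u^3 - 3*u^2 - 4*u + 12) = (u - 2)^3*(u^2 - u - 6) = (u - 3)*(u - 2)^3*(u + 2)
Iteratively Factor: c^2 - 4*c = (c - 4)*(c)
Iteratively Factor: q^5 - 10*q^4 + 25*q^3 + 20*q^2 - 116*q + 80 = (q - 1)*(q^4 - 9*q^3 + 16*q^2 + 36*q - 80) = (q - 4)*(q - 1)*(q^3 - 5*q^2 - 4*q + 20) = (q - 5)*(q - 4)*(q - 1)*(q^2 - 4) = (q - 5)*(q - 4)*(q - 2)*(q - 1)*(q + 2)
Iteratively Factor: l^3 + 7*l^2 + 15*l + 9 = (l + 1)*(l^2 + 6*l + 9) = (l + 1)*(l + 3)*(l + 3)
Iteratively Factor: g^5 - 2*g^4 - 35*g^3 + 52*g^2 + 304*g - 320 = (g - 1)*(g^4 - g^3 - 36*g^2 + 16*g + 320) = (g - 1)*(g + 4)*(g^3 - 5*g^2 - 16*g + 80) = (g - 5)*(g - 1)*(g + 4)*(g^2 - 16) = (g - 5)*(g - 4)*(g - 1)*(g + 4)*(g + 4)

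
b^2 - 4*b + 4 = (b - 2)^2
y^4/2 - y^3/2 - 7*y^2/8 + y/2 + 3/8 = (y/2 + 1/4)*(y - 3/2)*(y - 1)*(y + 1)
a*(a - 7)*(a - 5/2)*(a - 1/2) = a^4 - 10*a^3 + 89*a^2/4 - 35*a/4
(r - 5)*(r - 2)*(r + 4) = r^3 - 3*r^2 - 18*r + 40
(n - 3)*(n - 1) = n^2 - 4*n + 3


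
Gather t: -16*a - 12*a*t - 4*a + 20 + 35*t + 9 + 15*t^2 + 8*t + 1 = -20*a + 15*t^2 + t*(43 - 12*a) + 30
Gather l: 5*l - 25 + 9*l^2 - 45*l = 9*l^2 - 40*l - 25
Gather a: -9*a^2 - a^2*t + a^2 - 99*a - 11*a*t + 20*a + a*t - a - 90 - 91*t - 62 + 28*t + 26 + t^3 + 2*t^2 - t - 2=a^2*(-t - 8) + a*(-10*t - 80) + t^3 + 2*t^2 - 64*t - 128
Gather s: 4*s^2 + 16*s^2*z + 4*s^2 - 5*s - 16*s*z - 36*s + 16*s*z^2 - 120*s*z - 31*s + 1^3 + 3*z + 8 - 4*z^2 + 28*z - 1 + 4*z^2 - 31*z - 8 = s^2*(16*z + 8) + s*(16*z^2 - 136*z - 72)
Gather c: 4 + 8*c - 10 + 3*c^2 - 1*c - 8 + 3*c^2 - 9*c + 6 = 6*c^2 - 2*c - 8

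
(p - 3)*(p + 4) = p^2 + p - 12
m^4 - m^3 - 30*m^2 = m^2*(m - 6)*(m + 5)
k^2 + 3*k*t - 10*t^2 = (k - 2*t)*(k + 5*t)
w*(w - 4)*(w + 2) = w^3 - 2*w^2 - 8*w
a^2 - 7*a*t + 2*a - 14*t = (a + 2)*(a - 7*t)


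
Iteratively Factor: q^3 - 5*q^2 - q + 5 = (q + 1)*(q^2 - 6*q + 5) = (q - 1)*(q + 1)*(q - 5)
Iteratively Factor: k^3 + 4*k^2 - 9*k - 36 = (k + 4)*(k^2 - 9) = (k - 3)*(k + 4)*(k + 3)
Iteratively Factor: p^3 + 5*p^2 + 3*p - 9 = (p - 1)*(p^2 + 6*p + 9) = (p - 1)*(p + 3)*(p + 3)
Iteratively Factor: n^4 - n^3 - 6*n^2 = (n)*(n^3 - n^2 - 6*n) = n*(n + 2)*(n^2 - 3*n) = n^2*(n + 2)*(n - 3)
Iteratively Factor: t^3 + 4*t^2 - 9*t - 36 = (t - 3)*(t^2 + 7*t + 12) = (t - 3)*(t + 3)*(t + 4)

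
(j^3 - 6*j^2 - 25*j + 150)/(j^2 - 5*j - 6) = (j^2 - 25)/(j + 1)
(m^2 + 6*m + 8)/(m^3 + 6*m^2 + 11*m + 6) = (m + 4)/(m^2 + 4*m + 3)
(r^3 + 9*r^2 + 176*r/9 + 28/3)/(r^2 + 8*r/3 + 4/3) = (r^2 + 25*r/3 + 14)/(r + 2)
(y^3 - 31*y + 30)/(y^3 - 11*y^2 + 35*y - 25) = (y + 6)/(y - 5)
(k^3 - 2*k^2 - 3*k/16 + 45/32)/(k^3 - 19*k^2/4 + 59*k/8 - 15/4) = (k + 3/4)/(k - 2)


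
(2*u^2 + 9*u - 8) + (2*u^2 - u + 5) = 4*u^2 + 8*u - 3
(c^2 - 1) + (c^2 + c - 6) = 2*c^2 + c - 7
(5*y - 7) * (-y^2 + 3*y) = -5*y^3 + 22*y^2 - 21*y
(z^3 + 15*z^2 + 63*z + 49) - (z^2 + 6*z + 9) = z^3 + 14*z^2 + 57*z + 40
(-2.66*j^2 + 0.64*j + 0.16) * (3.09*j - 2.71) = -8.2194*j^3 + 9.1862*j^2 - 1.24*j - 0.4336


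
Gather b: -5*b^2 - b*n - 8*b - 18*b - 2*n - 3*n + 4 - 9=-5*b^2 + b*(-n - 26) - 5*n - 5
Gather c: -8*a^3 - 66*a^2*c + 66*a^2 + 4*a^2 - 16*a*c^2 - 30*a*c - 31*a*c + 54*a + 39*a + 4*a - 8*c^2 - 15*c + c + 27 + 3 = -8*a^3 + 70*a^2 + 97*a + c^2*(-16*a - 8) + c*(-66*a^2 - 61*a - 14) + 30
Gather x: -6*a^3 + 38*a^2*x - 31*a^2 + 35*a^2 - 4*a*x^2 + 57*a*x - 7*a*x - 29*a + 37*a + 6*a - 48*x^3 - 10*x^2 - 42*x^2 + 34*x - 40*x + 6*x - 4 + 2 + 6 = -6*a^3 + 4*a^2 + 14*a - 48*x^3 + x^2*(-4*a - 52) + x*(38*a^2 + 50*a) + 4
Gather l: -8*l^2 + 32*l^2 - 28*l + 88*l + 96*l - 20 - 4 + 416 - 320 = 24*l^2 + 156*l + 72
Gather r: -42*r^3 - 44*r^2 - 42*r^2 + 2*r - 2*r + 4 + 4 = -42*r^3 - 86*r^2 + 8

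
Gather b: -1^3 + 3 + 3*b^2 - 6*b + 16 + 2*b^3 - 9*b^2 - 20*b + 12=2*b^3 - 6*b^2 - 26*b + 30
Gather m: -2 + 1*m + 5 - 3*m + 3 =6 - 2*m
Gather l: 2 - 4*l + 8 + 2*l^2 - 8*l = 2*l^2 - 12*l + 10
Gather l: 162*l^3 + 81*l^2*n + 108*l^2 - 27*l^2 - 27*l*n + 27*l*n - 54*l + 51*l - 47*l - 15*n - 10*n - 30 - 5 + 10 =162*l^3 + l^2*(81*n + 81) - 50*l - 25*n - 25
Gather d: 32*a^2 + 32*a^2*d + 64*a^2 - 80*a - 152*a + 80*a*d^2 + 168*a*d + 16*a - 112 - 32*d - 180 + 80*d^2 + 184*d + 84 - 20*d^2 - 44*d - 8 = 96*a^2 - 216*a + d^2*(80*a + 60) + d*(32*a^2 + 168*a + 108) - 216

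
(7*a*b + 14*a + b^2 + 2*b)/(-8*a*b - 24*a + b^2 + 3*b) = (-7*a*b - 14*a - b^2 - 2*b)/(8*a*b + 24*a - b^2 - 3*b)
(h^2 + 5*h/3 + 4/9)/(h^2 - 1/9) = (3*h + 4)/(3*h - 1)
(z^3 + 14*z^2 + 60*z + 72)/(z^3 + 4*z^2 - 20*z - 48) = (z + 6)/(z - 4)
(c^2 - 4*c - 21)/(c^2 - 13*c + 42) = (c + 3)/(c - 6)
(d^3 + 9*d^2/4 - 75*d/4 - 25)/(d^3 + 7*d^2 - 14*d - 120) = (d + 5/4)/(d + 6)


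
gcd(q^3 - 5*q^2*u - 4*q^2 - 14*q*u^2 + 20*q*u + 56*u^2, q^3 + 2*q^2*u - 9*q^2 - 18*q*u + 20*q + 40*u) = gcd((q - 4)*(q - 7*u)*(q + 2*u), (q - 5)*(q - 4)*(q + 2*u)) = q^2 + 2*q*u - 4*q - 8*u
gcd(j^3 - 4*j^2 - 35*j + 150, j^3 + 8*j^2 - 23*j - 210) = j^2 + j - 30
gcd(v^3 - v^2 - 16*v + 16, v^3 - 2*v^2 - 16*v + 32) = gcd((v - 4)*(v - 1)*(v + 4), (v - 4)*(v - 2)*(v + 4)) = v^2 - 16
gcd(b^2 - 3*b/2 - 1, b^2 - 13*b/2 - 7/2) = b + 1/2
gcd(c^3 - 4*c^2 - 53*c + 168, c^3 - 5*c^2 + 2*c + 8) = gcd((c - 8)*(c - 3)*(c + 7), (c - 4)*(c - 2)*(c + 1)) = 1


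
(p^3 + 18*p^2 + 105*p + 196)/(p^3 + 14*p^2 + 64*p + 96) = (p^2 + 14*p + 49)/(p^2 + 10*p + 24)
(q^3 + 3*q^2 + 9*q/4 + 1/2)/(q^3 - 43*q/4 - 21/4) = (2*q^2 + 5*q + 2)/(2*q^2 - q - 21)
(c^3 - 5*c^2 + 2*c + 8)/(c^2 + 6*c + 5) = (c^2 - 6*c + 8)/(c + 5)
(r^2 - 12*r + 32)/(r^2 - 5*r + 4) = (r - 8)/(r - 1)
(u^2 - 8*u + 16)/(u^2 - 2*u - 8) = (u - 4)/(u + 2)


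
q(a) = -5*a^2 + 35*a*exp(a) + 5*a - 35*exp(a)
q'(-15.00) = 155.00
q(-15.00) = -1200.00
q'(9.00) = 2552386.44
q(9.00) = 2268503.50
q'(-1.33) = 5.99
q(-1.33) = -37.06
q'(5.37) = 40334.78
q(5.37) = 32745.94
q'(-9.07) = 95.66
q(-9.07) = -456.72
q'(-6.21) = 66.66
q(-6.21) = -224.38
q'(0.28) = 15.17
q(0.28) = -32.33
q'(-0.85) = 0.78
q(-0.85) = -35.54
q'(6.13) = 98515.73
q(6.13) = 82334.53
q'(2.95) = 1948.19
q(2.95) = 1275.22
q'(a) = 35*a*exp(a) - 10*a + 5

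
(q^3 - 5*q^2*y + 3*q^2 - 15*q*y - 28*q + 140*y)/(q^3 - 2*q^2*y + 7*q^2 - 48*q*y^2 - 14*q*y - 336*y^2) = (-q^2 + 5*q*y + 4*q - 20*y)/(-q^2 + 2*q*y + 48*y^2)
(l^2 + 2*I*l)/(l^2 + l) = (l + 2*I)/(l + 1)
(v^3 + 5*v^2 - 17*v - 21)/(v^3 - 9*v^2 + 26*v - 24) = (v^2 + 8*v + 7)/(v^2 - 6*v + 8)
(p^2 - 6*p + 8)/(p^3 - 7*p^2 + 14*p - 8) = 1/(p - 1)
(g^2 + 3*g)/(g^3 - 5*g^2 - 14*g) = (g + 3)/(g^2 - 5*g - 14)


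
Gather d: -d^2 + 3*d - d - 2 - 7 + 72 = -d^2 + 2*d + 63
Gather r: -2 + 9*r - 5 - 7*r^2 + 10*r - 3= -7*r^2 + 19*r - 10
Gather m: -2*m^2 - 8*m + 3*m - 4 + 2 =-2*m^2 - 5*m - 2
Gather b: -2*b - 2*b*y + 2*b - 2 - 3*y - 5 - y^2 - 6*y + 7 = -2*b*y - y^2 - 9*y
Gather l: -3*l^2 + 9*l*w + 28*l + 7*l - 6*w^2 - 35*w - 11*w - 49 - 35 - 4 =-3*l^2 + l*(9*w + 35) - 6*w^2 - 46*w - 88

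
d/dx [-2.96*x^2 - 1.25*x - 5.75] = -5.92*x - 1.25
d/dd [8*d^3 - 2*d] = 24*d^2 - 2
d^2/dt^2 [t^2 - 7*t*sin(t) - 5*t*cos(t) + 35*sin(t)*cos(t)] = 7*t*sin(t) + 5*t*cos(t) + 10*sin(t) - 70*sin(2*t) - 14*cos(t) + 2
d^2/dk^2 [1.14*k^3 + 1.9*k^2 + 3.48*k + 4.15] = 6.84*k + 3.8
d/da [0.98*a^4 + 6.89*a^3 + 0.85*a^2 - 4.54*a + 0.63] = 3.92*a^3 + 20.67*a^2 + 1.7*a - 4.54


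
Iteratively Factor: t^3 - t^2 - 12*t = (t)*(t^2 - t - 12) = t*(t - 4)*(t + 3)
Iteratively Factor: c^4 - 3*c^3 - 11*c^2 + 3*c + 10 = (c + 2)*(c^3 - 5*c^2 - c + 5) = (c - 1)*(c + 2)*(c^2 - 4*c - 5) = (c - 5)*(c - 1)*(c + 2)*(c + 1)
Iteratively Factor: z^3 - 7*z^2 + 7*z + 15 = (z - 3)*(z^2 - 4*z - 5) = (z - 5)*(z - 3)*(z + 1)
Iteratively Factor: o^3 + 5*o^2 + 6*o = (o + 2)*(o^2 + 3*o) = o*(o + 2)*(o + 3)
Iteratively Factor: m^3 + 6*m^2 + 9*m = (m + 3)*(m^2 + 3*m) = (m + 3)^2*(m)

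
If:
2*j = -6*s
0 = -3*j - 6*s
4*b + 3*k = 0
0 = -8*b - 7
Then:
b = -7/8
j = 0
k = 7/6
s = 0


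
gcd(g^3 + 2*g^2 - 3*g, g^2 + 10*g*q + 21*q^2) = 1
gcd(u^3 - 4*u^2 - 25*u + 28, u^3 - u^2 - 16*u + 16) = u^2 + 3*u - 4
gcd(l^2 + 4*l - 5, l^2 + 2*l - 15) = l + 5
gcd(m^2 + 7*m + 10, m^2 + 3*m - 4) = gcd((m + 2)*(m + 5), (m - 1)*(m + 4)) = 1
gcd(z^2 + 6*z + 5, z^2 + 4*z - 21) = 1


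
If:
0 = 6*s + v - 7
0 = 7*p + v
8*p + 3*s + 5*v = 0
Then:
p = 7/47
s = 63/47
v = -49/47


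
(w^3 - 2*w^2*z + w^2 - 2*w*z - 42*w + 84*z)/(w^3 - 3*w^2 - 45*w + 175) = (w^2 - 2*w*z - 6*w + 12*z)/(w^2 - 10*w + 25)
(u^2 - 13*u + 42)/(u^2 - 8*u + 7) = (u - 6)/(u - 1)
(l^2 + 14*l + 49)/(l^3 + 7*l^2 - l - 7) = (l + 7)/(l^2 - 1)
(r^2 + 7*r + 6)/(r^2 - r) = (r^2 + 7*r + 6)/(r*(r - 1))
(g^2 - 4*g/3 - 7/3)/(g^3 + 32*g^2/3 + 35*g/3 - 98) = (g + 1)/(g^2 + 13*g + 42)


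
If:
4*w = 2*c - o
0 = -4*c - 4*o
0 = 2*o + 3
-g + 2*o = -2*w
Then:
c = 3/2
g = -3/4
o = -3/2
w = 9/8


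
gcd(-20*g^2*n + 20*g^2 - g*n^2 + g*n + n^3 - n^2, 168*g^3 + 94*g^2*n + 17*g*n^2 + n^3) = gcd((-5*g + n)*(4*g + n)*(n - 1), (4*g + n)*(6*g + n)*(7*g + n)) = 4*g + n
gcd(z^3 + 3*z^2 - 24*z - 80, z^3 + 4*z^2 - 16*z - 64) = z^2 + 8*z + 16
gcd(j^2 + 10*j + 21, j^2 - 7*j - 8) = 1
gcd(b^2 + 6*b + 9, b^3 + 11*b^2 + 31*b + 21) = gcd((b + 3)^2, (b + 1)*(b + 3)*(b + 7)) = b + 3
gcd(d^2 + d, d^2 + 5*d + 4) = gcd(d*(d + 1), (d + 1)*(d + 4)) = d + 1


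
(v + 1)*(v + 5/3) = v^2 + 8*v/3 + 5/3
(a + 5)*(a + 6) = a^2 + 11*a + 30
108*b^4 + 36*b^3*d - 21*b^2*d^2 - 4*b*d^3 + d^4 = (-6*b + d)*(-3*b + d)*(2*b + d)*(3*b + d)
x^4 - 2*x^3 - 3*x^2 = x^2*(x - 3)*(x + 1)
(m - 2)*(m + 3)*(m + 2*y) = m^3 + 2*m^2*y + m^2 + 2*m*y - 6*m - 12*y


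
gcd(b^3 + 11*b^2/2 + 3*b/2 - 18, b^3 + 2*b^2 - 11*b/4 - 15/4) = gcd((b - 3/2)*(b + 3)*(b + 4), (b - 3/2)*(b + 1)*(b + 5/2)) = b - 3/2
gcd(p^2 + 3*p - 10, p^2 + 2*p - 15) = p + 5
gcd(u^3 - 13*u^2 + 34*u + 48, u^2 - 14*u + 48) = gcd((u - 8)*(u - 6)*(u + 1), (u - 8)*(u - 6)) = u^2 - 14*u + 48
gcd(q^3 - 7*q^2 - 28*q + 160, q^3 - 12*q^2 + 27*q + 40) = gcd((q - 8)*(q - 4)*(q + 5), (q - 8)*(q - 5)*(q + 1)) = q - 8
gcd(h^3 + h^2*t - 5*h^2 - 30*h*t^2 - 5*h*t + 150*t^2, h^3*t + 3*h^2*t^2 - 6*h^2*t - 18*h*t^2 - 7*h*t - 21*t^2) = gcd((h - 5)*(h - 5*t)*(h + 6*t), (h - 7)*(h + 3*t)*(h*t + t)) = 1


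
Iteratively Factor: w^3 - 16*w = (w)*(w^2 - 16) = w*(w + 4)*(w - 4)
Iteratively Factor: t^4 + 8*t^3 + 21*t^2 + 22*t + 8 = (t + 4)*(t^3 + 4*t^2 + 5*t + 2) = (t + 2)*(t + 4)*(t^2 + 2*t + 1) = (t + 1)*(t + 2)*(t + 4)*(t + 1)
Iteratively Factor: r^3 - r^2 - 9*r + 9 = (r - 3)*(r^2 + 2*r - 3) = (r - 3)*(r - 1)*(r + 3)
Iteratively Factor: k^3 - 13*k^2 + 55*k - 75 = (k - 3)*(k^2 - 10*k + 25) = (k - 5)*(k - 3)*(k - 5)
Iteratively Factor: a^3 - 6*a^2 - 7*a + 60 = (a - 5)*(a^2 - a - 12) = (a - 5)*(a + 3)*(a - 4)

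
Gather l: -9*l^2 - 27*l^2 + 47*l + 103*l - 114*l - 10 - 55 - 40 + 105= -36*l^2 + 36*l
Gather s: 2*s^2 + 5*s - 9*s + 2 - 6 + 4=2*s^2 - 4*s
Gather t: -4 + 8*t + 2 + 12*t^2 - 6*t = 12*t^2 + 2*t - 2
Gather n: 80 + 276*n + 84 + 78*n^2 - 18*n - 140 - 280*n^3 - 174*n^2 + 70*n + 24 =-280*n^3 - 96*n^2 + 328*n + 48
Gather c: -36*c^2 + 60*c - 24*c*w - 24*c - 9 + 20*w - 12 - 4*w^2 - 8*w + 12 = -36*c^2 + c*(36 - 24*w) - 4*w^2 + 12*w - 9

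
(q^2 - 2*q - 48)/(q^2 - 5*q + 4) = (q^2 - 2*q - 48)/(q^2 - 5*q + 4)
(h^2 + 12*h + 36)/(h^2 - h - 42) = (h + 6)/(h - 7)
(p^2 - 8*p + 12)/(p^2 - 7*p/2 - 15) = 2*(p - 2)/(2*p + 5)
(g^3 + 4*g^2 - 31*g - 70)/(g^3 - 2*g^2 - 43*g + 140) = (g + 2)/(g - 4)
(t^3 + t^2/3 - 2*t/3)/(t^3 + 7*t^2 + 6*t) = (t - 2/3)/(t + 6)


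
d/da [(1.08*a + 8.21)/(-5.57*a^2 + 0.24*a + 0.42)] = (6.0156*a^2 + 91.4594*a - 1.5168)/(31.0249*a^4 - 2.6736*a^3 - 4.6212*a^2 + 0.2016*a + 0.1764)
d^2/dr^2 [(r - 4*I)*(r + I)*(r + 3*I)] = 6*r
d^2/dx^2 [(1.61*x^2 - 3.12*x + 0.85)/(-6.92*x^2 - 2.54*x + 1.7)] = (355.408432*x^3 - 357.86088*x^2 + 130.5804*x - 13.328)/(331.373888*x^6 + 364.894368*x^5 - 110.285424*x^4 - 162.896296*x^3 + 27.09324*x^2 + 22.0218*x - 4.913)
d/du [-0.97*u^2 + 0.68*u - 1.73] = 0.68 - 1.94*u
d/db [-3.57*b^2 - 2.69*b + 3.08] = -7.14*b - 2.69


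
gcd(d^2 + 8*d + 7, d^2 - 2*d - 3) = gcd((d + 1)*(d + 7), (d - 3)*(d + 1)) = d + 1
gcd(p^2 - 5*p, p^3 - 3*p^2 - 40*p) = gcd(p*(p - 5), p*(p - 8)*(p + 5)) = p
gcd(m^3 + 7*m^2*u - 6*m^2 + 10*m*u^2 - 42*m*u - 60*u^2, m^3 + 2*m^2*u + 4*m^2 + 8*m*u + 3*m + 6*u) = m + 2*u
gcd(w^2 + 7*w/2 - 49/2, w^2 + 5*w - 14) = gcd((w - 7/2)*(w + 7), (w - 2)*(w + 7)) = w + 7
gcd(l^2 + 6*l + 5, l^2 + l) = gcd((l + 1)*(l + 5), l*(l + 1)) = l + 1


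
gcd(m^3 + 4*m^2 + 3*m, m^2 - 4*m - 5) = m + 1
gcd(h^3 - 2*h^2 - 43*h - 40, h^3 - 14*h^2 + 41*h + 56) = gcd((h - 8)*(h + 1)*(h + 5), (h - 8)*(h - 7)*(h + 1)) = h^2 - 7*h - 8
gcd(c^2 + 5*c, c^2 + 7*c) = c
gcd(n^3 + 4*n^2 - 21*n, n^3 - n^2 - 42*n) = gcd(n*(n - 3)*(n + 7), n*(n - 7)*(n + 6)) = n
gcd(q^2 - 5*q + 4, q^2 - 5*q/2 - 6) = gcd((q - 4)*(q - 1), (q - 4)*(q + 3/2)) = q - 4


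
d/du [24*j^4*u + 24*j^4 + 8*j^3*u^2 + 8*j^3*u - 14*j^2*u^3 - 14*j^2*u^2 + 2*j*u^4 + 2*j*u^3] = 2*j*(12*j^3 + 8*j^2*u + 4*j^2 - 21*j*u^2 - 14*j*u + 4*u^3 + 3*u^2)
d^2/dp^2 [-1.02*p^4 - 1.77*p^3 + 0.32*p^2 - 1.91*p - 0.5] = -12.24*p^2 - 10.62*p + 0.64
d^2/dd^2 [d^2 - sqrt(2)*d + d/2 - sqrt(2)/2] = 2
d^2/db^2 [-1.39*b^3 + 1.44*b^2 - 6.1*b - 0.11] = 2.88 - 8.34*b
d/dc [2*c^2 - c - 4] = 4*c - 1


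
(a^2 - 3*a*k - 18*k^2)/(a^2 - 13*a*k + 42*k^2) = (a + 3*k)/(a - 7*k)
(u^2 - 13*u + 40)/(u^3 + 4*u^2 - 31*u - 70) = (u - 8)/(u^2 + 9*u + 14)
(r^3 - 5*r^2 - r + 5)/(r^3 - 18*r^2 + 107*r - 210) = (r^2 - 1)/(r^2 - 13*r + 42)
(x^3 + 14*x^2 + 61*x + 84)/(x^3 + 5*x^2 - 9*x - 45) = (x^2 + 11*x + 28)/(x^2 + 2*x - 15)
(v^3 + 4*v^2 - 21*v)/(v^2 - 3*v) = v + 7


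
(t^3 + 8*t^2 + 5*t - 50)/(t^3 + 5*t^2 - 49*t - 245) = (t^2 + 3*t - 10)/(t^2 - 49)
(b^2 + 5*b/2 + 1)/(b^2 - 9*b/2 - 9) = (2*b^2 + 5*b + 2)/(2*b^2 - 9*b - 18)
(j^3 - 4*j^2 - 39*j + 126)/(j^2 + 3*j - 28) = (j^3 - 4*j^2 - 39*j + 126)/(j^2 + 3*j - 28)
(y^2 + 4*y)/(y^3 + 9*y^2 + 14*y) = (y + 4)/(y^2 + 9*y + 14)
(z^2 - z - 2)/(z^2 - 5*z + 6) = (z + 1)/(z - 3)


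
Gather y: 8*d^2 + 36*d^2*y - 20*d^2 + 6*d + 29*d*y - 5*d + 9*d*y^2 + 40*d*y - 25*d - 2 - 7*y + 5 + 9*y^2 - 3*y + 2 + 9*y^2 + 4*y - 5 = -12*d^2 - 24*d + y^2*(9*d + 18) + y*(36*d^2 + 69*d - 6)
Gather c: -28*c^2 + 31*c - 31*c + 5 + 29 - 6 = 28 - 28*c^2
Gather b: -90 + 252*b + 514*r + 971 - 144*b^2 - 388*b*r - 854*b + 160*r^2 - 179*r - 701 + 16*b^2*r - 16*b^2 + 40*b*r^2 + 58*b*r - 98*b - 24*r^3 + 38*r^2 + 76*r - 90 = b^2*(16*r - 160) + b*(40*r^2 - 330*r - 700) - 24*r^3 + 198*r^2 + 411*r + 90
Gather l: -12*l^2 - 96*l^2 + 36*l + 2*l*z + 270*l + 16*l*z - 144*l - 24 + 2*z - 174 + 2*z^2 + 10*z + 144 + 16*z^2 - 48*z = -108*l^2 + l*(18*z + 162) + 18*z^2 - 36*z - 54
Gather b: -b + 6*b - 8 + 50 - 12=5*b + 30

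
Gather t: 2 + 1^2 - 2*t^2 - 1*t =-2*t^2 - t + 3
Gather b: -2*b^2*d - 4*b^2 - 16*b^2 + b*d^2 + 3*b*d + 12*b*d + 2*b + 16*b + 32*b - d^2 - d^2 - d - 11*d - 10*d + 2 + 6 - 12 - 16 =b^2*(-2*d - 20) + b*(d^2 + 15*d + 50) - 2*d^2 - 22*d - 20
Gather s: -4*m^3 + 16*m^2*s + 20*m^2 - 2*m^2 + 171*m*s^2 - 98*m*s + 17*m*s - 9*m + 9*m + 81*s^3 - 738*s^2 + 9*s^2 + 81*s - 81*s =-4*m^3 + 18*m^2 + 81*s^3 + s^2*(171*m - 729) + s*(16*m^2 - 81*m)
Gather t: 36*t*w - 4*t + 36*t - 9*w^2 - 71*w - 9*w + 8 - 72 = t*(36*w + 32) - 9*w^2 - 80*w - 64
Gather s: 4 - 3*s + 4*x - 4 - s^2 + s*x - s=-s^2 + s*(x - 4) + 4*x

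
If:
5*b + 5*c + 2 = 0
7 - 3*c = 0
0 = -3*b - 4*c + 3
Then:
No Solution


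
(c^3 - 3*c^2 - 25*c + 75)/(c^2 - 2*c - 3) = (c^2 - 25)/(c + 1)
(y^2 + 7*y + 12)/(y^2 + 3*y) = (y + 4)/y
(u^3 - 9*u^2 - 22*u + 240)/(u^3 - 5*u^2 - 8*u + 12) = (u^2 - 3*u - 40)/(u^2 + u - 2)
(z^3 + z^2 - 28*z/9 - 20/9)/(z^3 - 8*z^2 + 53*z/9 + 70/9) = (z + 2)/(z - 7)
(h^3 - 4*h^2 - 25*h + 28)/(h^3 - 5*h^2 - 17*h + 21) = (h + 4)/(h + 3)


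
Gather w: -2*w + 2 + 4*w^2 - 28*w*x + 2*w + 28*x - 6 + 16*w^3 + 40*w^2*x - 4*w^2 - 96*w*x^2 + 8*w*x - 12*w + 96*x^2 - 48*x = 16*w^3 + 40*w^2*x + w*(-96*x^2 - 20*x - 12) + 96*x^2 - 20*x - 4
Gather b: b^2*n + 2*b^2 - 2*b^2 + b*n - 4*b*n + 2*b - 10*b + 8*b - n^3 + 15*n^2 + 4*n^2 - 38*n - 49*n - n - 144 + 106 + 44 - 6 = b^2*n - 3*b*n - n^3 + 19*n^2 - 88*n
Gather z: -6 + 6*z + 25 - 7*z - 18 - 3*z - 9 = -4*z - 8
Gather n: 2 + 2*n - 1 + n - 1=3*n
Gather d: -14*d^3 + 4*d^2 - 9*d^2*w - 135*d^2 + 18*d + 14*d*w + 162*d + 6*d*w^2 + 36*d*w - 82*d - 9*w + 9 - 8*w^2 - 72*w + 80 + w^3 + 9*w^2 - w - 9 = -14*d^3 + d^2*(-9*w - 131) + d*(6*w^2 + 50*w + 98) + w^3 + w^2 - 82*w + 80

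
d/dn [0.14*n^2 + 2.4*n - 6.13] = 0.28*n + 2.4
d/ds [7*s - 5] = 7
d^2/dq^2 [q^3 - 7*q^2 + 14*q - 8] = 6*q - 14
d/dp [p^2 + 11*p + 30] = 2*p + 11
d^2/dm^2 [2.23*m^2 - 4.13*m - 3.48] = 4.46000000000000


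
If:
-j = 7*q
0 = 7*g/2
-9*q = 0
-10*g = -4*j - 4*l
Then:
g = 0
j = 0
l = 0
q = 0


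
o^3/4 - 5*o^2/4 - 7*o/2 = o*(o/4 + 1/2)*(o - 7)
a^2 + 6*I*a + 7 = (a - I)*(a + 7*I)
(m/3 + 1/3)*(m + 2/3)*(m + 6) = m^3/3 + 23*m^2/9 + 32*m/9 + 4/3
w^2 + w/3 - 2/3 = (w - 2/3)*(w + 1)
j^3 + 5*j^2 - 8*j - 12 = (j - 2)*(j + 1)*(j + 6)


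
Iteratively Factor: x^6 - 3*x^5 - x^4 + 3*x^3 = (x - 3)*(x^5 - x^3) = x*(x - 3)*(x^4 - x^2) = x^2*(x - 3)*(x^3 - x) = x^3*(x - 3)*(x^2 - 1) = x^3*(x - 3)*(x - 1)*(x + 1)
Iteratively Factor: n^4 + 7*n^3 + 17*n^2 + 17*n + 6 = (n + 3)*(n^3 + 4*n^2 + 5*n + 2) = (n + 2)*(n + 3)*(n^2 + 2*n + 1) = (n + 1)*(n + 2)*(n + 3)*(n + 1)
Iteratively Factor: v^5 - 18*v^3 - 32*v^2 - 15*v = (v + 1)*(v^4 - v^3 - 17*v^2 - 15*v) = (v + 1)^2*(v^3 - 2*v^2 - 15*v) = v*(v + 1)^2*(v^2 - 2*v - 15) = v*(v + 1)^2*(v + 3)*(v - 5)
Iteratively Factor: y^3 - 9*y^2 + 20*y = (y - 4)*(y^2 - 5*y) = (y - 5)*(y - 4)*(y)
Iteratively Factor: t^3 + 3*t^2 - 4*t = (t - 1)*(t^2 + 4*t) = (t - 1)*(t + 4)*(t)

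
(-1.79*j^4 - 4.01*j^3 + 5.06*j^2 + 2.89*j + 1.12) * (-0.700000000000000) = 1.253*j^4 + 2.807*j^3 - 3.542*j^2 - 2.023*j - 0.784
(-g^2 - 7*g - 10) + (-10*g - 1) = -g^2 - 17*g - 11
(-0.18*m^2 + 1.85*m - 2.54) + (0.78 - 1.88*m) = -0.18*m^2 - 0.0299999999999998*m - 1.76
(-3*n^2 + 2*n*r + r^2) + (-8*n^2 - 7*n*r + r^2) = -11*n^2 - 5*n*r + 2*r^2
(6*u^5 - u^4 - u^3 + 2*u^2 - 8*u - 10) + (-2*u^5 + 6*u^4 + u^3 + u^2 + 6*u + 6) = 4*u^5 + 5*u^4 + 3*u^2 - 2*u - 4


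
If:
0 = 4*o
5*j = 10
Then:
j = 2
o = 0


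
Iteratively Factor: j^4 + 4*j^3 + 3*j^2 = (j + 3)*(j^3 + j^2) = j*(j + 3)*(j^2 + j) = j*(j + 1)*(j + 3)*(j)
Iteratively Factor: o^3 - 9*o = (o)*(o^2 - 9) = o*(o + 3)*(o - 3)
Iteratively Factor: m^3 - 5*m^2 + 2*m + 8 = (m - 2)*(m^2 - 3*m - 4) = (m - 2)*(m + 1)*(m - 4)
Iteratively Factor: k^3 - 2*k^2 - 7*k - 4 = (k + 1)*(k^2 - 3*k - 4) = (k - 4)*(k + 1)*(k + 1)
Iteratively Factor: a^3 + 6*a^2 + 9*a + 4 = (a + 1)*(a^2 + 5*a + 4) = (a + 1)^2*(a + 4)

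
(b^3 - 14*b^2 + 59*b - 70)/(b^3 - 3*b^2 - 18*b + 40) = (b - 7)/(b + 4)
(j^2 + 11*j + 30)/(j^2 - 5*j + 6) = (j^2 + 11*j + 30)/(j^2 - 5*j + 6)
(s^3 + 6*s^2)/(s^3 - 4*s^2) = (s + 6)/(s - 4)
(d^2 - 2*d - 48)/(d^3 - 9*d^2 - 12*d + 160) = (d + 6)/(d^2 - d - 20)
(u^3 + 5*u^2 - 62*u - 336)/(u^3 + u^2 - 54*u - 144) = (u + 7)/(u + 3)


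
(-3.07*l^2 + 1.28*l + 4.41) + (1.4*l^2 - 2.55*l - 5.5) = -1.67*l^2 - 1.27*l - 1.09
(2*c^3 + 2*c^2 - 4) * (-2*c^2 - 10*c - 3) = -4*c^5 - 24*c^4 - 26*c^3 + 2*c^2 + 40*c + 12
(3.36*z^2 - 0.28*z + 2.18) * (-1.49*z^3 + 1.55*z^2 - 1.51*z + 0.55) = -5.0064*z^5 + 5.6252*z^4 - 8.7558*z^3 + 5.6498*z^2 - 3.4458*z + 1.199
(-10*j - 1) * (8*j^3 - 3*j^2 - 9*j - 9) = -80*j^4 + 22*j^3 + 93*j^2 + 99*j + 9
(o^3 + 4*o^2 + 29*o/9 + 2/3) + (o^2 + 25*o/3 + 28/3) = o^3 + 5*o^2 + 104*o/9 + 10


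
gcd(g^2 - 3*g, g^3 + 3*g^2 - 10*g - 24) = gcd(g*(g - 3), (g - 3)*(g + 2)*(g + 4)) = g - 3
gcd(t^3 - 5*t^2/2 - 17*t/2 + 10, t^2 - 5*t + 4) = t^2 - 5*t + 4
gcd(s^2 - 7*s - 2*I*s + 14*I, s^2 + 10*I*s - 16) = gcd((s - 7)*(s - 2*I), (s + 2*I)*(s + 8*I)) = 1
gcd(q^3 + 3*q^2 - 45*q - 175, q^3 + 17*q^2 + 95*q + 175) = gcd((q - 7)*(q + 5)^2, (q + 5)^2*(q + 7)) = q^2 + 10*q + 25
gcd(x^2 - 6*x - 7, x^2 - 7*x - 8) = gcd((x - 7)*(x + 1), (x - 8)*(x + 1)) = x + 1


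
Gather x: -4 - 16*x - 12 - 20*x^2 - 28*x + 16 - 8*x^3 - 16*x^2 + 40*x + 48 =-8*x^3 - 36*x^2 - 4*x + 48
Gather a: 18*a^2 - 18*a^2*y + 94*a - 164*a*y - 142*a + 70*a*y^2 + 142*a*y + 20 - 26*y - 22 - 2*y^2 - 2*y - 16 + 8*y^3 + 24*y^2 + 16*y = a^2*(18 - 18*y) + a*(70*y^2 - 22*y - 48) + 8*y^3 + 22*y^2 - 12*y - 18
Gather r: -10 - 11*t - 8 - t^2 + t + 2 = -t^2 - 10*t - 16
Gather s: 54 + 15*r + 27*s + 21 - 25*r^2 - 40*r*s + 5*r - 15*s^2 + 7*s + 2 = -25*r^2 + 20*r - 15*s^2 + s*(34 - 40*r) + 77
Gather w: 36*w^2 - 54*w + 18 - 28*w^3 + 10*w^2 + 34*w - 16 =-28*w^3 + 46*w^2 - 20*w + 2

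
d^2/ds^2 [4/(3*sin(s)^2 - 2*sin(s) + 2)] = 8*(-18*sin(s)^4 + 9*sin(s)^3 + 37*sin(s)^2 - 20*sin(s) - 2)/(3*sin(s)^2 - 2*sin(s) + 2)^3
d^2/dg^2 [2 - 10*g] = 0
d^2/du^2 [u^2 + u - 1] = 2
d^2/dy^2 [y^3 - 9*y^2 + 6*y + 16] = 6*y - 18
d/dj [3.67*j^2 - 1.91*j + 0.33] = 7.34*j - 1.91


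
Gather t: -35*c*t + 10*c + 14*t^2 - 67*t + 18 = 10*c + 14*t^2 + t*(-35*c - 67) + 18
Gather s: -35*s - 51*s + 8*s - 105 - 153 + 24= -78*s - 234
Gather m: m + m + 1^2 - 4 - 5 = 2*m - 8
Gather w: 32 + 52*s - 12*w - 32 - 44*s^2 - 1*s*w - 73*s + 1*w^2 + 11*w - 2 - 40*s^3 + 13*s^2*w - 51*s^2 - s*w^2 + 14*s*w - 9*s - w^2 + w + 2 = -40*s^3 - 95*s^2 - s*w^2 - 30*s + w*(13*s^2 + 13*s)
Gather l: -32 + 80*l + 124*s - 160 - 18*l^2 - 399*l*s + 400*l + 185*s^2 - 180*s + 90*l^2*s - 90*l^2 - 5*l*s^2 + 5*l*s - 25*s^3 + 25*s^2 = l^2*(90*s - 108) + l*(-5*s^2 - 394*s + 480) - 25*s^3 + 210*s^2 - 56*s - 192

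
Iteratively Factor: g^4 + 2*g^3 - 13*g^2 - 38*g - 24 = (g + 2)*(g^3 - 13*g - 12) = (g - 4)*(g + 2)*(g^2 + 4*g + 3) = (g - 4)*(g + 1)*(g + 2)*(g + 3)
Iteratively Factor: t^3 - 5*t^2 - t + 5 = (t - 5)*(t^2 - 1) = (t - 5)*(t + 1)*(t - 1)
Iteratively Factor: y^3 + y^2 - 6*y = (y)*(y^2 + y - 6) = y*(y - 2)*(y + 3)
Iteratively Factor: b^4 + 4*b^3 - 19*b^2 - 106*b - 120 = (b + 2)*(b^3 + 2*b^2 - 23*b - 60) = (b + 2)*(b + 4)*(b^2 - 2*b - 15) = (b - 5)*(b + 2)*(b + 4)*(b + 3)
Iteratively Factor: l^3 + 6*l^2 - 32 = (l + 4)*(l^2 + 2*l - 8) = (l - 2)*(l + 4)*(l + 4)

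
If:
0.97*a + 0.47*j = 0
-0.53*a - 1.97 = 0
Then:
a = -3.72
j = 7.67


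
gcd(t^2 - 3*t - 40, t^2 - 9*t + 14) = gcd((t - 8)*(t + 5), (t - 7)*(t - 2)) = 1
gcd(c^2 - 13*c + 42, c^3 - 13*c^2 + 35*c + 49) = c - 7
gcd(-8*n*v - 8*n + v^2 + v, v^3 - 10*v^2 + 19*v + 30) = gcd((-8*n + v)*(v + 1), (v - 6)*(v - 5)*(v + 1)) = v + 1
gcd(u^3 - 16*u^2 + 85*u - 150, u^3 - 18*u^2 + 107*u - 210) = u^2 - 11*u + 30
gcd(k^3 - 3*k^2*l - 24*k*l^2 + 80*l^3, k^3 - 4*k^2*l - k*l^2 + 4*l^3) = k - 4*l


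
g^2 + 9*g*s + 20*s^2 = (g + 4*s)*(g + 5*s)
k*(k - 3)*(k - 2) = k^3 - 5*k^2 + 6*k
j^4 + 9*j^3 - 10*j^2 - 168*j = j*(j - 4)*(j + 6)*(j + 7)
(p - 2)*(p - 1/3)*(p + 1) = p^3 - 4*p^2/3 - 5*p/3 + 2/3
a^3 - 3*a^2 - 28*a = a*(a - 7)*(a + 4)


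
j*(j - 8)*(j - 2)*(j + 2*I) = j^4 - 10*j^3 + 2*I*j^3 + 16*j^2 - 20*I*j^2 + 32*I*j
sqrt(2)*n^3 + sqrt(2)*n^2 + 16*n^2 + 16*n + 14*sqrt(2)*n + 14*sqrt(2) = (n + sqrt(2))*(n + 7*sqrt(2))*(sqrt(2)*n + sqrt(2))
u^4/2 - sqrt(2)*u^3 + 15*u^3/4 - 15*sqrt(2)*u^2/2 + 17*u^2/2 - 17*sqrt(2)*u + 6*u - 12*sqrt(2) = (u/2 + 1)*(u + 3/2)*(u + 4)*(u - 2*sqrt(2))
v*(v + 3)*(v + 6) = v^3 + 9*v^2 + 18*v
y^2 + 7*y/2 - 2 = (y - 1/2)*(y + 4)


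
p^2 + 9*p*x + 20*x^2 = (p + 4*x)*(p + 5*x)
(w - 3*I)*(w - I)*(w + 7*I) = w^3 + 3*I*w^2 + 25*w - 21*I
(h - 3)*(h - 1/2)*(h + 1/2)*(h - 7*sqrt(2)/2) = h^4 - 7*sqrt(2)*h^3/2 - 3*h^3 - h^2/4 + 21*sqrt(2)*h^2/2 + 3*h/4 + 7*sqrt(2)*h/8 - 21*sqrt(2)/8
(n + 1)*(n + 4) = n^2 + 5*n + 4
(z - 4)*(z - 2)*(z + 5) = z^3 - z^2 - 22*z + 40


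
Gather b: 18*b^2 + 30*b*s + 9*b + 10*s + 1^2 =18*b^2 + b*(30*s + 9) + 10*s + 1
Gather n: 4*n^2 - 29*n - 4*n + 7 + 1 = 4*n^2 - 33*n + 8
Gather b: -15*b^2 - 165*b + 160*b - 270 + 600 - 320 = -15*b^2 - 5*b + 10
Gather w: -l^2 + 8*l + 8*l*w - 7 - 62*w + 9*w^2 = -l^2 + 8*l + 9*w^2 + w*(8*l - 62) - 7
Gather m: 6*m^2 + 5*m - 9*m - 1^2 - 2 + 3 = 6*m^2 - 4*m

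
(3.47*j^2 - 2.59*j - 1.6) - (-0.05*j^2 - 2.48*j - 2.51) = 3.52*j^2 - 0.11*j + 0.91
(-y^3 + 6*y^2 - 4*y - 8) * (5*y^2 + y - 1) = -5*y^5 + 29*y^4 - 13*y^3 - 50*y^2 - 4*y + 8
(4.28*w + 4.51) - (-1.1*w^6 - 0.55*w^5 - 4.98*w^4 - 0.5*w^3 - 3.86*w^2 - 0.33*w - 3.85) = 1.1*w^6 + 0.55*w^5 + 4.98*w^4 + 0.5*w^3 + 3.86*w^2 + 4.61*w + 8.36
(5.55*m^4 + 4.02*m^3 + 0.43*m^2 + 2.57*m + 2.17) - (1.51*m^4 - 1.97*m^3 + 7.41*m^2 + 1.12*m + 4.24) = 4.04*m^4 + 5.99*m^3 - 6.98*m^2 + 1.45*m - 2.07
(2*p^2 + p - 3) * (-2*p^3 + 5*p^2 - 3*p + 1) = -4*p^5 + 8*p^4 + 5*p^3 - 16*p^2 + 10*p - 3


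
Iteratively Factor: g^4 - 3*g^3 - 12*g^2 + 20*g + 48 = (g - 3)*(g^3 - 12*g - 16) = (g - 3)*(g + 2)*(g^2 - 2*g - 8) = (g - 4)*(g - 3)*(g + 2)*(g + 2)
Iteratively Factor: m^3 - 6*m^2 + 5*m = (m - 5)*(m^2 - m) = (m - 5)*(m - 1)*(m)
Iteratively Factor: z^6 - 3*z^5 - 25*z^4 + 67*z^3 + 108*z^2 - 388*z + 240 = (z - 2)*(z^5 - z^4 - 27*z^3 + 13*z^2 + 134*z - 120) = (z - 2)^2*(z^4 + z^3 - 25*z^2 - 37*z + 60) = (z - 2)^2*(z + 4)*(z^3 - 3*z^2 - 13*z + 15) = (z - 2)^2*(z - 1)*(z + 4)*(z^2 - 2*z - 15) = (z - 5)*(z - 2)^2*(z - 1)*(z + 4)*(z + 3)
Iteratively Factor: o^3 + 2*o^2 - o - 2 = (o + 2)*(o^2 - 1) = (o + 1)*(o + 2)*(o - 1)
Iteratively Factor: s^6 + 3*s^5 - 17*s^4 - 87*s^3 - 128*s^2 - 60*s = (s + 2)*(s^5 + s^4 - 19*s^3 - 49*s^2 - 30*s) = s*(s + 2)*(s^4 + s^3 - 19*s^2 - 49*s - 30) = s*(s + 1)*(s + 2)*(s^3 - 19*s - 30) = s*(s - 5)*(s + 1)*(s + 2)*(s^2 + 5*s + 6) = s*(s - 5)*(s + 1)*(s + 2)*(s + 3)*(s + 2)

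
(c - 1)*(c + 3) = c^2 + 2*c - 3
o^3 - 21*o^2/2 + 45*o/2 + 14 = (o - 7)*(o - 4)*(o + 1/2)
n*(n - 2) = n^2 - 2*n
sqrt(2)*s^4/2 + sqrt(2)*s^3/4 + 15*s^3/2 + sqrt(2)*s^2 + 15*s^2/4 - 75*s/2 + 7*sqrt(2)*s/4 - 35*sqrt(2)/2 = (s - 2)*(s + 5/2)*(s + 7*sqrt(2))*(sqrt(2)*s/2 + 1/2)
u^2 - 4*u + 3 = (u - 3)*(u - 1)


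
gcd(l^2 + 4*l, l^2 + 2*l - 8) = l + 4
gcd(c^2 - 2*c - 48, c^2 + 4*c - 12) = c + 6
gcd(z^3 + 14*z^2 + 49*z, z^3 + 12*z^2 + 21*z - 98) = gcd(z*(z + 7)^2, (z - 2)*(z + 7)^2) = z^2 + 14*z + 49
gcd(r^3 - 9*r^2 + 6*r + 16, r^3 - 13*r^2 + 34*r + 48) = r^2 - 7*r - 8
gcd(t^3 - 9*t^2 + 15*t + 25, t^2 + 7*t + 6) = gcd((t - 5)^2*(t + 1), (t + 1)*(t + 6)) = t + 1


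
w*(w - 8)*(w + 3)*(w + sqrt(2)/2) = w^4 - 5*w^3 + sqrt(2)*w^3/2 - 24*w^2 - 5*sqrt(2)*w^2/2 - 12*sqrt(2)*w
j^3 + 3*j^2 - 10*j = j*(j - 2)*(j + 5)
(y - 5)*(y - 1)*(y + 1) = y^3 - 5*y^2 - y + 5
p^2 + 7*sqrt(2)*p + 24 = (p + 3*sqrt(2))*(p + 4*sqrt(2))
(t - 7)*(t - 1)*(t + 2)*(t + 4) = t^4 - 2*t^3 - 33*t^2 - 22*t + 56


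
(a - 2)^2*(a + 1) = a^3 - 3*a^2 + 4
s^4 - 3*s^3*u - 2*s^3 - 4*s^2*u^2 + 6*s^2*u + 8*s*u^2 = s*(s - 2)*(s - 4*u)*(s + u)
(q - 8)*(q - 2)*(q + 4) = q^3 - 6*q^2 - 24*q + 64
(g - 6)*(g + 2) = g^2 - 4*g - 12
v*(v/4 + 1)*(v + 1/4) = v^3/4 + 17*v^2/16 + v/4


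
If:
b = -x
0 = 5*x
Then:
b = 0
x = 0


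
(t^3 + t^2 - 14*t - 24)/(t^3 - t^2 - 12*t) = (t + 2)/t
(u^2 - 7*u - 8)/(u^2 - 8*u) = (u + 1)/u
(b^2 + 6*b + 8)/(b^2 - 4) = (b + 4)/(b - 2)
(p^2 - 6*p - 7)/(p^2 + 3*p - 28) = (p^2 - 6*p - 7)/(p^2 + 3*p - 28)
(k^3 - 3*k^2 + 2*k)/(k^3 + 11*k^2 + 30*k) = (k^2 - 3*k + 2)/(k^2 + 11*k + 30)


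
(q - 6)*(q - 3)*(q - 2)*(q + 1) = q^4 - 10*q^3 + 25*q^2 - 36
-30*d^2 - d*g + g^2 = (-6*d + g)*(5*d + g)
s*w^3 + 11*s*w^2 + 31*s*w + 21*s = (w + 3)*(w + 7)*(s*w + s)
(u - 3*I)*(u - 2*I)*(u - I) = u^3 - 6*I*u^2 - 11*u + 6*I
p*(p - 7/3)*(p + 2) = p^3 - p^2/3 - 14*p/3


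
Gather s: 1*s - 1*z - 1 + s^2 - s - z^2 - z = s^2 - z^2 - 2*z - 1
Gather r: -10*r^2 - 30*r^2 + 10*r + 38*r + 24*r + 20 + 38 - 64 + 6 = -40*r^2 + 72*r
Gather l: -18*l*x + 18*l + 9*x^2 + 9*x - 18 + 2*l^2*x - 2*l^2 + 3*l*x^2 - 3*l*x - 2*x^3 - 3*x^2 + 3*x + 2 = l^2*(2*x - 2) + l*(3*x^2 - 21*x + 18) - 2*x^3 + 6*x^2 + 12*x - 16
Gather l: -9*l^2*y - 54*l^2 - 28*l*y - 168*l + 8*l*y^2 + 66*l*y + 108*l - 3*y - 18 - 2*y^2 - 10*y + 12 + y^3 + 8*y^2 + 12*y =l^2*(-9*y - 54) + l*(8*y^2 + 38*y - 60) + y^3 + 6*y^2 - y - 6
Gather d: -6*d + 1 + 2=3 - 6*d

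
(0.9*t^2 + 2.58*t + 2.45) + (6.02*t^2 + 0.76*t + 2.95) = 6.92*t^2 + 3.34*t + 5.4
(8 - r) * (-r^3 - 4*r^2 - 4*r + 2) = r^4 - 4*r^3 - 28*r^2 - 34*r + 16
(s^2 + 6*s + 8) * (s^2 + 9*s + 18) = s^4 + 15*s^3 + 80*s^2 + 180*s + 144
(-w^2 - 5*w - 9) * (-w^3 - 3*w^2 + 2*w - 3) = w^5 + 8*w^4 + 22*w^3 + 20*w^2 - 3*w + 27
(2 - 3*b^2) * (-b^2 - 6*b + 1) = 3*b^4 + 18*b^3 - 5*b^2 - 12*b + 2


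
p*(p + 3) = p^2 + 3*p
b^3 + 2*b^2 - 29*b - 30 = (b - 5)*(b + 1)*(b + 6)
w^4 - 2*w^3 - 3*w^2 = w^2*(w - 3)*(w + 1)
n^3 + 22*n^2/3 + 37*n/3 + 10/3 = (n + 1/3)*(n + 2)*(n + 5)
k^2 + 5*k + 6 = (k + 2)*(k + 3)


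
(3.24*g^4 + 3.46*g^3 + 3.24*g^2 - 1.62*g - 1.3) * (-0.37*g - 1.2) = -1.1988*g^5 - 5.1682*g^4 - 5.3508*g^3 - 3.2886*g^2 + 2.425*g + 1.56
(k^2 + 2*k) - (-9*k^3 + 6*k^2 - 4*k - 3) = 9*k^3 - 5*k^2 + 6*k + 3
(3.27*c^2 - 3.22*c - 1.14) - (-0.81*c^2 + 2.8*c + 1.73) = 4.08*c^2 - 6.02*c - 2.87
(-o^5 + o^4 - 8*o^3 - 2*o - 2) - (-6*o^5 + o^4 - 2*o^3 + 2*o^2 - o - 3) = 5*o^5 - 6*o^3 - 2*o^2 - o + 1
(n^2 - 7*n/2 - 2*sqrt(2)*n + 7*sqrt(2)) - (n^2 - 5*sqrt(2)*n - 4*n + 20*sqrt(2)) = n/2 + 3*sqrt(2)*n - 13*sqrt(2)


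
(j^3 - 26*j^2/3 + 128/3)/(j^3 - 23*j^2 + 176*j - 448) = (3*j^2 - 2*j - 16)/(3*(j^2 - 15*j + 56))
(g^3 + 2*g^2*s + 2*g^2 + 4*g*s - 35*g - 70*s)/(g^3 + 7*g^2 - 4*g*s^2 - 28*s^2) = (5 - g)/(-g + 2*s)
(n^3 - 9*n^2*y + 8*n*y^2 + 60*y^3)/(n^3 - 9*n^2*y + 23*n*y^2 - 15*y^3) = (n^2 - 4*n*y - 12*y^2)/(n^2 - 4*n*y + 3*y^2)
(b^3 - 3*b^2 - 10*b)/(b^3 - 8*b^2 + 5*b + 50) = b/(b - 5)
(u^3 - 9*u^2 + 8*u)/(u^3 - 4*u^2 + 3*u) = (u - 8)/(u - 3)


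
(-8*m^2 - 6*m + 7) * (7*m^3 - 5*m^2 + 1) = -56*m^5 - 2*m^4 + 79*m^3 - 43*m^2 - 6*m + 7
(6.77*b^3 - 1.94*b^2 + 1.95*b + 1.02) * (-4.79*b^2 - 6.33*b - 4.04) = -32.4283*b^5 - 33.5615*b^4 - 24.4111*b^3 - 9.3917*b^2 - 14.3346*b - 4.1208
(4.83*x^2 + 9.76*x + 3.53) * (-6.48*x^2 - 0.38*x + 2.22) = -31.2984*x^4 - 65.0802*x^3 - 15.8606*x^2 + 20.3258*x + 7.8366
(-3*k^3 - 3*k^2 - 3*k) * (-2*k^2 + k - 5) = 6*k^5 + 3*k^4 + 18*k^3 + 12*k^2 + 15*k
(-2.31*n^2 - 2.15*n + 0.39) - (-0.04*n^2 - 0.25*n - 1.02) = -2.27*n^2 - 1.9*n + 1.41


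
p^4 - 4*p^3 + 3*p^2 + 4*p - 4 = (p - 2)^2*(p - 1)*(p + 1)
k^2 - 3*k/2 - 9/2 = (k - 3)*(k + 3/2)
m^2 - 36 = (m - 6)*(m + 6)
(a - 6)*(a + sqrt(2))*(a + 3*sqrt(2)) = a^3 - 6*a^2 + 4*sqrt(2)*a^2 - 24*sqrt(2)*a + 6*a - 36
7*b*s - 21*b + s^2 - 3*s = (7*b + s)*(s - 3)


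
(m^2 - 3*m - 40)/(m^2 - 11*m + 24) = (m + 5)/(m - 3)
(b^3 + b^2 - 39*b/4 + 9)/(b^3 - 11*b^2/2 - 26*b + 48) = (b - 3/2)/(b - 8)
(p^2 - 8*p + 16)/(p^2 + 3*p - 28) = (p - 4)/(p + 7)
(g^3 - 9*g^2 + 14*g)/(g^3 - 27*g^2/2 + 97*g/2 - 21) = 2*g*(g - 2)/(2*g^2 - 13*g + 6)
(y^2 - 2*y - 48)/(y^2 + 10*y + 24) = (y - 8)/(y + 4)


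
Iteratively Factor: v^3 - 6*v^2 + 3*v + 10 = (v + 1)*(v^2 - 7*v + 10) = (v - 5)*(v + 1)*(v - 2)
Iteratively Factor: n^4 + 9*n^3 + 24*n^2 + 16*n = (n + 4)*(n^3 + 5*n^2 + 4*n) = (n + 1)*(n + 4)*(n^2 + 4*n) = (n + 1)*(n + 4)^2*(n)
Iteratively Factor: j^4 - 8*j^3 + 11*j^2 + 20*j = (j + 1)*(j^3 - 9*j^2 + 20*j) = (j - 5)*(j + 1)*(j^2 - 4*j) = (j - 5)*(j - 4)*(j + 1)*(j)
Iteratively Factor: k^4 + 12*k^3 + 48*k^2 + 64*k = (k + 4)*(k^3 + 8*k^2 + 16*k) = (k + 4)^2*(k^2 + 4*k) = k*(k + 4)^2*(k + 4)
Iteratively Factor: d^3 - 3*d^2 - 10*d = (d)*(d^2 - 3*d - 10) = d*(d + 2)*(d - 5)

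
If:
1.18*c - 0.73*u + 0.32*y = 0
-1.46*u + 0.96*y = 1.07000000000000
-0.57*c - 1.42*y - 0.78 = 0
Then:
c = -0.50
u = -0.96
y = -0.35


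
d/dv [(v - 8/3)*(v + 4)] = 2*v + 4/3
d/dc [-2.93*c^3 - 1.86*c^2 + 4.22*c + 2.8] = -8.79*c^2 - 3.72*c + 4.22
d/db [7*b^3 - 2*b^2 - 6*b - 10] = 21*b^2 - 4*b - 6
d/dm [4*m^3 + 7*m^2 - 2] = 2*m*(6*m + 7)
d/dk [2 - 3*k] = -3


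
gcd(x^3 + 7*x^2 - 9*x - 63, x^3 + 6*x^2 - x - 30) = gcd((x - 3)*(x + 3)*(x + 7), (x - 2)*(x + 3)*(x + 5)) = x + 3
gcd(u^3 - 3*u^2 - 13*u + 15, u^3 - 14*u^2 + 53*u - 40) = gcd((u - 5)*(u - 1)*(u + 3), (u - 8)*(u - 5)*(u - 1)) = u^2 - 6*u + 5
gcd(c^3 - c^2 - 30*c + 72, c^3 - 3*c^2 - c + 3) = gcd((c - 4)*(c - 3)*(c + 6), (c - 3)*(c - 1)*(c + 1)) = c - 3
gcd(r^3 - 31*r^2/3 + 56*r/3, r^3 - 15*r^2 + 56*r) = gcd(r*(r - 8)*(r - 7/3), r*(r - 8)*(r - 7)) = r^2 - 8*r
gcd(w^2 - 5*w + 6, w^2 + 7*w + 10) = 1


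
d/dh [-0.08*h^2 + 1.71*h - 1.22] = 1.71 - 0.16*h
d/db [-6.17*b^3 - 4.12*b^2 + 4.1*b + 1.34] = -18.51*b^2 - 8.24*b + 4.1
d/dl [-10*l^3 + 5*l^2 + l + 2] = -30*l^2 + 10*l + 1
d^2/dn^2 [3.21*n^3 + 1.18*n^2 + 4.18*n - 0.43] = 19.26*n + 2.36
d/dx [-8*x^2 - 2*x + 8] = -16*x - 2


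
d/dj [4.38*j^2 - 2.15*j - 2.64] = 8.76*j - 2.15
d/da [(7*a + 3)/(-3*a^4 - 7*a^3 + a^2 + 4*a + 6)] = (-21*a^4 - 49*a^3 + 7*a^2 + 28*a + (7*a + 3)*(12*a^3 + 21*a^2 - 2*a - 4) + 42)/(-3*a^4 - 7*a^3 + a^2 + 4*a + 6)^2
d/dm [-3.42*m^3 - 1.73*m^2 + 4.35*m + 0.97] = -10.26*m^2 - 3.46*m + 4.35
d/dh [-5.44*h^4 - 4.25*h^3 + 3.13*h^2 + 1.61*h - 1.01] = -21.76*h^3 - 12.75*h^2 + 6.26*h + 1.61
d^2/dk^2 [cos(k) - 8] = -cos(k)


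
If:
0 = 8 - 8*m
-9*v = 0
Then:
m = 1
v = 0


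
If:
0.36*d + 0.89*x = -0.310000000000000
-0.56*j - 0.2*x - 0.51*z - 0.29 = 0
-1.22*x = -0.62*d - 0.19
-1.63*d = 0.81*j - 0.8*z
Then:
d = -0.55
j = 0.29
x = -0.12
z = -0.83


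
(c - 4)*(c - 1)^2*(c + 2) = c^4 - 4*c^3 - 3*c^2 + 14*c - 8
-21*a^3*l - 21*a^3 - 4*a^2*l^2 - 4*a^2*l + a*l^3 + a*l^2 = (-7*a + l)*(3*a + l)*(a*l + a)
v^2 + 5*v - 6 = (v - 1)*(v + 6)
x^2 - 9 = (x - 3)*(x + 3)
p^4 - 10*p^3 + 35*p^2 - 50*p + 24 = (p - 4)*(p - 3)*(p - 2)*(p - 1)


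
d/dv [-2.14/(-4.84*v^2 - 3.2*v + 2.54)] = (-20.7152*v - 6.848)/(4.84*v^2 + 3.2*v - 2.54)^2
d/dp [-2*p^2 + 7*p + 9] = 7 - 4*p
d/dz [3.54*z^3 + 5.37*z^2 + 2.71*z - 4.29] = 10.62*z^2 + 10.74*z + 2.71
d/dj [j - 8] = 1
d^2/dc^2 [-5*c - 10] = 0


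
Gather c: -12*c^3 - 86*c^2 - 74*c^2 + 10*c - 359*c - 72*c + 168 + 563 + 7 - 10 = -12*c^3 - 160*c^2 - 421*c + 728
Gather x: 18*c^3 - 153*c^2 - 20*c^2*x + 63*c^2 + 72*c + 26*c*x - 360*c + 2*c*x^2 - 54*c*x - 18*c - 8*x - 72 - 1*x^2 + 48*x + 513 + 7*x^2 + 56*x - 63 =18*c^3 - 90*c^2 - 306*c + x^2*(2*c + 6) + x*(-20*c^2 - 28*c + 96) + 378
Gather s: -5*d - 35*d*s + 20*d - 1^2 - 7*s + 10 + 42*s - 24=15*d + s*(35 - 35*d) - 15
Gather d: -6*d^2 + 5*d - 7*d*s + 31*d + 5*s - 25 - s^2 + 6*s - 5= -6*d^2 + d*(36 - 7*s) - s^2 + 11*s - 30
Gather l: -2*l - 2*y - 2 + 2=-2*l - 2*y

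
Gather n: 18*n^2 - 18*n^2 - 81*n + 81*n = 0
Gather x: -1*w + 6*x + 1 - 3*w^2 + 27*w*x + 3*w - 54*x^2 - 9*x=-3*w^2 + 2*w - 54*x^2 + x*(27*w - 3) + 1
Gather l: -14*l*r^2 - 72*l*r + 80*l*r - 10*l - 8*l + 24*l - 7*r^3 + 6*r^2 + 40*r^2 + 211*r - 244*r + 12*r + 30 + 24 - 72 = l*(-14*r^2 + 8*r + 6) - 7*r^3 + 46*r^2 - 21*r - 18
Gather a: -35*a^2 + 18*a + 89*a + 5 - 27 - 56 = -35*a^2 + 107*a - 78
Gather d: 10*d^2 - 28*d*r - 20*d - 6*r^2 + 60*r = 10*d^2 + d*(-28*r - 20) - 6*r^2 + 60*r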